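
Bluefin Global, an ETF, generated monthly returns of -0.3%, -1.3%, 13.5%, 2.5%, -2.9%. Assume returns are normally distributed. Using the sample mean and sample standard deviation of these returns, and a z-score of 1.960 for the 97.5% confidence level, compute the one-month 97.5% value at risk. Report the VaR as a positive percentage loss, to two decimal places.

10.56

r̄ = (-0.3 − 1.3 + 13.5 + 2.5 − 2.9) / 5 = 11.50 / 5 = 2.3000%
Σ(r − r̄)² = (-0.3 − 2.3000)² + (-1.3 − 2.3000)² + … = 172.2400
sample σ = √(172.2400 / 4) = √43.0600 = 6.5620%
VaR = −(r̄ − z·σ) = −(2.3000 − 1.960 × 6.5620) = −(-10.5615) = 10.5615%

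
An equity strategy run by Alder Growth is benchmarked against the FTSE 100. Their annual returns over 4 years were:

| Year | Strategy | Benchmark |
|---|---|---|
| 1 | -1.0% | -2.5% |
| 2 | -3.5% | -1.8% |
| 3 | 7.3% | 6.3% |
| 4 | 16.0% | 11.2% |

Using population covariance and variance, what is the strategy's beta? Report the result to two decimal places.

r̄p = 4.7000%,  r̄m = 3.3000%
Cov = Σ(rp − r̄p)(rm − r̄m) / 4 = 42.9875
Var(rm) = Σ(rm − r̄m)² / 4 = 32.7650
β = Cov / Var = 42.9875 / 32.7650 = 1.3120

1.31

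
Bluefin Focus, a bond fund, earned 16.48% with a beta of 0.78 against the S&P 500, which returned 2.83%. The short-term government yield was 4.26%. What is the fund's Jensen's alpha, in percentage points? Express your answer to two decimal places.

13.34

CAPM expected return = Rf + β(Rm − Rf) = 4.26% + 0.78 × (2.83% − 4.26%) = 4.26 + 0.78 × -1.43 = 3.1446%
Jensen's α = Rp − E[R] = 16.48% − 3.1446% = 13.3354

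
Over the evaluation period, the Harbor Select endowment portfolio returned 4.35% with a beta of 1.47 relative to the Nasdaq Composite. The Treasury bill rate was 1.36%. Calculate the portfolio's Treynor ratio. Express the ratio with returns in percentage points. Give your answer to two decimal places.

2.03

Treynor = (Rp − Rf) / β = (4.35% − 1.36%) / 1.47 = 2.99 / 1.47 = 2.0340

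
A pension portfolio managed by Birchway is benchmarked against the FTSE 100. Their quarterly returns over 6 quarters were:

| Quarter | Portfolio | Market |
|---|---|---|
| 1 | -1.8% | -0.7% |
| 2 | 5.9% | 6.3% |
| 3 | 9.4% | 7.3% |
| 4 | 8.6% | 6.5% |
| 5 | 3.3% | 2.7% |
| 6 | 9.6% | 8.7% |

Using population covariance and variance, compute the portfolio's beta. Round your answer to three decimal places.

1.250

r̄p = 5.8333%,  r̄m = 5.1333%
Cov = Σ(rp − r̄p)(rm − r̄m) / 6 = 12.6189
Var(rm) = Σ(rm − r̄m)² / 6 = 10.0989
β = Cov / Var = 12.6189 / 10.0989 = 1.2495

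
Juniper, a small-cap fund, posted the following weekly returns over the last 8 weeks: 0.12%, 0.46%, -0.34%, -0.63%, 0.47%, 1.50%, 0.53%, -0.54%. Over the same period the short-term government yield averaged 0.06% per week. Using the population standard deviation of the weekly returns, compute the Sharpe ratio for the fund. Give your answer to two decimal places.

Mean return r̄ = 1.570 / 8 = 0.1963%
Σ(r − r̄)² = (0.12 − 0.1963)² + (0.46 − 0.1963)² + … = 3.4738
σ = √[3.4738 / 8] = 0.6590%
Sharpe = (r̄ − rf) / σ = (0.1963 − 0.06) / 0.6590 = 0.1363 / 0.6590 = 0.2068

0.21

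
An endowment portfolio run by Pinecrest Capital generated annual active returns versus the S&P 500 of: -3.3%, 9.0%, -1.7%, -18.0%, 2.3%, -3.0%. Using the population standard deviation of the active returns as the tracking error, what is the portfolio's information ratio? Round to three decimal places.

-0.301

Mean return r̄ = -14.70 / 6 = -2.4500%
Σ(r − r̄)² = (-3.3 − (-2.4500))² + (9 − (-2.4500))² + (-1.7 − (-2.4500))² + … = 397.0550
population σ = √(397.0550 / 6) = √66.1758 = 8.1349%
IR = r̄ / tracking error = -2.4500 / 8.1349 = -0.3012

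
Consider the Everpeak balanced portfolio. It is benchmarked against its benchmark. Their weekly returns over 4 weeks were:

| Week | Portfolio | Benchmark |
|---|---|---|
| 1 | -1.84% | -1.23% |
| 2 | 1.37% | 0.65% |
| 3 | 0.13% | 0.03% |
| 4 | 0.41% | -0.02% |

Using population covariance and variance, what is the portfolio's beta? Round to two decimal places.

r̄p = 0.0175%,  r̄m = -0.1425%
Cov = Σ(rp − r̄p)(rm − r̄m) / 4 = 0.7898
Var(rm) = Σ(rm − r̄m)² / 4 = 0.4639
β = Cov / Var = 0.7898 / 0.4639 = 1.7025

1.70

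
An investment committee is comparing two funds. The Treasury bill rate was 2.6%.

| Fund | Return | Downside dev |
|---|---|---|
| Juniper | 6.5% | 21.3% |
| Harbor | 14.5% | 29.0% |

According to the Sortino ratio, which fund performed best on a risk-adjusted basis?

Juniper: Sortino ratio = (6.5% − 2.6%) / 21.3% = 0.183
Harbor: Sortino ratio = (14.5% − 2.6%) / 29.0% = 0.410
Highest: Harbor (0.410).

Harbor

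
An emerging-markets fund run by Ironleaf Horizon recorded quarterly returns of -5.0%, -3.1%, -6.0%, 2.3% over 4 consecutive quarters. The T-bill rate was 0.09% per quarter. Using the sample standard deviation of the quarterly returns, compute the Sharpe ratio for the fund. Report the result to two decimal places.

-0.82

Mean return μ = -11.80 / 4 = -2.9500%
Sample std dev = √[41.0900 / 3] = 3.7009%
Sharpe = (μ − rf) / σ = (-2.9500 − 0.09) / 3.7009 = -3.0400 / 3.7009 = -0.8214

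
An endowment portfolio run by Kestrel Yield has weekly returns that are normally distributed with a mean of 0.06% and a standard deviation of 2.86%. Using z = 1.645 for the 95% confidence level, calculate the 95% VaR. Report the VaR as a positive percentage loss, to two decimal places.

4.64

VaR (as % loss) = −(μ − z·σ) = −(0.06% − 1.645 × 2.86%) = −(-4.6447%) = 4.6447%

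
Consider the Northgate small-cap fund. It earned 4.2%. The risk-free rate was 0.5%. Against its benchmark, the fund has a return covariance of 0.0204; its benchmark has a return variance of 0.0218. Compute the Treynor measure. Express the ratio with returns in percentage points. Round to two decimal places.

3.95

β = Cov / Var = 0.0204 / 0.0218 = 0.9358
Treynor = (Rp − Rf) / β = (4.2% − 0.5%) / 0.9358 = 3.70 / 0.9358 = 3.9538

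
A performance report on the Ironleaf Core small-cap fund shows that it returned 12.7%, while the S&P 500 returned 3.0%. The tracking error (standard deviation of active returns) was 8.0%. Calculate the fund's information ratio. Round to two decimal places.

1.21

IR = (Rp − Rb) / TE = (12.7% − 3.0%) / 8.0% = 9.70% / 8.0% = 1.2125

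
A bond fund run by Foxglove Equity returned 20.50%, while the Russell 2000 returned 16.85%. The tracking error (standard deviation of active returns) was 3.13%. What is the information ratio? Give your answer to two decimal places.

IR = (Rp − Rb) / TE = (20.50% − 16.85%) / 3.13% = 3.65% / 3.13% = 1.1661

1.17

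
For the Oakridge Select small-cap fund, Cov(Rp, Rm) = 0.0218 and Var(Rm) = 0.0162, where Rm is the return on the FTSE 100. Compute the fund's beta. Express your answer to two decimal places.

1.35

β = Cov(Rp, Rm) / Var(Rm) = 0.0218 / 0.0162 = 1.3457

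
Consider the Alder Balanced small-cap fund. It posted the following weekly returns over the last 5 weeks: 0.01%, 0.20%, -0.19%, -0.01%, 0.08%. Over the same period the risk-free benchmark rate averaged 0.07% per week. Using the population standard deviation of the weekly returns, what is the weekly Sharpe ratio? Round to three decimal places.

-0.408

Mean return r̄ = 0.090 / 5 = 0.0180%
Σ(r − r̄)² = 0.0811; population σ = √(0.0811/5) = 0.1274%
Sharpe = (r̄ − rf) / σ = (0.0180 − 0.07) / 0.1274 = -0.0520 / 0.1274 = -0.4082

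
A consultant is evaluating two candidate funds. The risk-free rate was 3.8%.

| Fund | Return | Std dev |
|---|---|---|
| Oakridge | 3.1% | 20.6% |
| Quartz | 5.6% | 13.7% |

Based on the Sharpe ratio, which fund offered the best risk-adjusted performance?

Oakridge: Sharpe ratio = (3.1% − 3.8%) / 20.6% = -0.034
Quartz: Sharpe ratio = (5.6% − 3.8%) / 13.7% = 0.131
Highest: Quartz (0.131).

Quartz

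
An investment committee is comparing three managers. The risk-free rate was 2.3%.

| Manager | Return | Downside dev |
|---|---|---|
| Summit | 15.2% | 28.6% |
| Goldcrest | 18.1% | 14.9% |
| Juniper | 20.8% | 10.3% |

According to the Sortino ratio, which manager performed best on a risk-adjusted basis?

Juniper

Summit: Sortino ratio = (15.2% − 2.3%) / 28.6% = 0.451
Goldcrest: Sortino ratio = (18.1% − 2.3%) / 14.9% = 1.060
Juniper: Sortino ratio = (20.8% − 2.3%) / 10.3% = 1.796
Highest: Juniper (1.796).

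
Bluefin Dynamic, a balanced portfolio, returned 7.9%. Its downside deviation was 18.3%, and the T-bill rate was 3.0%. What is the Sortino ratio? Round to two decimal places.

Sortino = (Rp − Rf) / σd = (7.9% − 3.0%) / 18.3% = 4.90% / 18.3% = 0.2678

0.27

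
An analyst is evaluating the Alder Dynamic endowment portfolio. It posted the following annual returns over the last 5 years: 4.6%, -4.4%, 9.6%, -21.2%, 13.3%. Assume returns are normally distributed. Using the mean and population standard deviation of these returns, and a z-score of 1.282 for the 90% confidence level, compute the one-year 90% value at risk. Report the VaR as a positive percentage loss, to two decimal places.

r̄ = (4.6 − 4.4 + 9.6 − 21.2 + 13.3) / 5 = 0.3800%
Population std dev = √[758.2880 / 5] = 12.3149%
VaR = −(r̄ − z·σ) = −(0.3800 − 1.282 × 12.3149) = −(-15.4077) = 15.4077%

15.41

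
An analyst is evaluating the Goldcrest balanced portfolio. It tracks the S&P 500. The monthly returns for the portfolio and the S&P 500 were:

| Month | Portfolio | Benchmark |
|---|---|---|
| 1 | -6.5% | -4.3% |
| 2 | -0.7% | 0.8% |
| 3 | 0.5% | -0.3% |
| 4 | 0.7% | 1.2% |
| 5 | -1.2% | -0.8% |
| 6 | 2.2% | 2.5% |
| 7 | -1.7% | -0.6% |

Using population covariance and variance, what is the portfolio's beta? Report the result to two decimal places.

1.24

r̄p = -0.9571%,  r̄m = -0.2143%
Cov = Σ(rp − r̄p)(rm − r̄m) / 7 = 4.8749
Var(rm) = Σ(rm − r̄m)² / 7 = 3.9412
β = Cov / Var = 4.8749 / 3.9412 = 1.2369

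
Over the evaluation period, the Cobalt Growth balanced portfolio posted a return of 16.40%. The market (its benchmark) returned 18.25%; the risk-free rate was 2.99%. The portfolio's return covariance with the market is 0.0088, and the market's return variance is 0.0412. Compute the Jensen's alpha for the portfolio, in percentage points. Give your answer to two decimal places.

10.15

β = Cov / Var = 0.0088 / 0.0412 = 0.2136
E[R] = Rf + β(Rm − Rf) = 2.99% + 0.2136 × (18.25% − 2.99%) = 6.2495%
α = Rp − E[R] = 16.40% − 6.2495% = 10.1505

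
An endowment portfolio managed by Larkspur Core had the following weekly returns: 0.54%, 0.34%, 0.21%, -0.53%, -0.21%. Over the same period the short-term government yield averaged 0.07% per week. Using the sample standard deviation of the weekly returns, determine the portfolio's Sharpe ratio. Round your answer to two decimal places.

0.00

r̄ = (0.54 + 0.34 + 0.21 − 0.53 − 0.21) / 5 = 0.0700%
Sample std dev = √[0.7518 / 4] = 0.4335%
Sharpe = (r̄ − rf) / σ = (0.0700 − 0.07) / 0.4335 = 0.0000 / 0.4335 = 0.0000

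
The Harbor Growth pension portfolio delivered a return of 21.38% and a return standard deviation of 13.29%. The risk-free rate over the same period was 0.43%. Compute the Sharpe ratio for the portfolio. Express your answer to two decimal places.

Sharpe = (Rp − Rf) / σp = (21.38% − 0.43%) / 13.29% = 20.95% / 13.29% = 1.5764

1.58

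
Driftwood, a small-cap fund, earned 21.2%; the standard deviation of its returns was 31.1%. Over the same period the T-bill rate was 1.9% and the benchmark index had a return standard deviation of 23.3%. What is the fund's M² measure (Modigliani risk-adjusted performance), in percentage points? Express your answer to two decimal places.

Sharpe = (Rp − Rf) / σp = (21.2% − 1.9%) / 31.1% = 0.6206
M² = Rf + Sharpe × σm = 1.9% + 0.6206 × 23.3% = 16.3600%

16.36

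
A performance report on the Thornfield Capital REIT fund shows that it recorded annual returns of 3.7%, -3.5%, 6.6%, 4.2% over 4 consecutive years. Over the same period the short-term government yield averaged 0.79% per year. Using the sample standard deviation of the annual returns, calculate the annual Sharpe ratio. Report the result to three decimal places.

μ = (3.7 − 3.5 + 6.6 + 4.2) / 4 = 2.7500%
Σ(r − μ)² = (3.7 − 2.7500)² + (-3.5 − 2.7500)² + … = 56.8900
sample σ = √(56.8900 / 3) = √18.9633 = 4.3547%
Sharpe = (μ − rf) / σ = (2.7500 − 0.79) / 4.3547 = 1.9600 / 4.3547 = 0.4501

0.450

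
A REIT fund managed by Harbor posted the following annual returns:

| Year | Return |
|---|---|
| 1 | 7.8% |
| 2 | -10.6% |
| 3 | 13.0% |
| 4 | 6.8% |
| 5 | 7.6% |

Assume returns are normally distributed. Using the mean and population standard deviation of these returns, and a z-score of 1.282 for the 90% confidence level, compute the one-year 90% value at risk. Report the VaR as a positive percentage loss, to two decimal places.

5.42

r̄ = (7.8 − 10.6 + 13 + 6.8 + 7.6) / 5 = 4.9200%
Σ(r − r̄)² = (7.8 − 4.9200)² + (-10.6 − 4.9200)² + … = 325.1680
σ = √[325.1680 / 5] = 8.0643%
VaR = −(r̄ − z·σ) = −(4.9200 − 1.282 × 8.0643) = −(-5.4184) = 5.4184%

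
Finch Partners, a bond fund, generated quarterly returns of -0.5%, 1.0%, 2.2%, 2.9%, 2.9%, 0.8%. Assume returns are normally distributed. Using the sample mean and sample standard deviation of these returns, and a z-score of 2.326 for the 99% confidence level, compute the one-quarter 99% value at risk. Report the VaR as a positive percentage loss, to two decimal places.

r̄ = (-0.5 + 1 + 2.2 + 2.9 + 2.9 + 0.8) / 6 = 1.5500%
Σ(r − r̄)² = (-0.5 − 1.5500)² + (1 − 1.5500)² + (2.2 − 1.5500)² + … = 9.1350
σ = √[9.1350 / 5] = 1.3517%
VaR = −(r̄ − z·σ) = −(1.5500 − 2.326 × 1.3517) = −(-1.5941) = 1.5941%

1.59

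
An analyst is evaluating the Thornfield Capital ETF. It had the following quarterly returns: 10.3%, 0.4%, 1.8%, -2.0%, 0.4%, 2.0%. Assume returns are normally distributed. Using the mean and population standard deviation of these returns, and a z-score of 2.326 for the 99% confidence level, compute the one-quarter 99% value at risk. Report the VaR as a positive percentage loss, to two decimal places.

6.85

r̄ = (10.3 + 0.4 + 1.8 − 2 + 0.4 + 2) / 6 = 2.1500%
Population std dev = √[89.9150 / 6] = 3.8712%
VaR = −(r̄ − z·σ) = −(2.1500 − 2.326 × 3.8712) = −(-6.8544) = 6.8544%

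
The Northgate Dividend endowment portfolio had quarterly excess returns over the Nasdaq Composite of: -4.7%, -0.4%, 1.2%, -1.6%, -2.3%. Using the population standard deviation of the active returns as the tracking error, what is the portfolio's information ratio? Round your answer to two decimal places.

μ = (-4.7 − 0.4 + 1.2 − 1.6 − 2.3) / 5 = -1.5600%
Σ(r − μ)² = 19.3720; population σ = √(19.3720/5) = 1.9683%
IR = μ / tracking error = -1.5600 / 1.9683 = -0.7926

-0.79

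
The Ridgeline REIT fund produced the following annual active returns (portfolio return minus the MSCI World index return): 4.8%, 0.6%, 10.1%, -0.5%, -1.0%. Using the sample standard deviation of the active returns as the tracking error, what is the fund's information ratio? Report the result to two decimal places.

r̄ = (4.8 + 0.6 + 10.1 − 0.5 − 1) / 5 = 14.00 / 5 = 2.8000%
Sample std dev = √[87.4600 / 4] = 4.6760%
IR = r̄ / tracking error = 2.8000 / 4.6760 = 0.5988

0.60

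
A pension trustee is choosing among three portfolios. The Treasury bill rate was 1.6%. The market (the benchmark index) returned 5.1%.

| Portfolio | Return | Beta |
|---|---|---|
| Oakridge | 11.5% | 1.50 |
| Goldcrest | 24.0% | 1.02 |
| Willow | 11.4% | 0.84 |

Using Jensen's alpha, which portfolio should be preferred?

Oakridge: α = 11.5% − [1.6% + 1.50 × (5.1% − 1.6%)] = 4.650
Goldcrest: α = 24.0% − [1.6% + 1.02 × (5.1% − 1.6%)] = 18.830
Willow: α = 11.4% − [1.6% + 0.84 × (5.1% − 1.6%)] = 6.860
Highest: Goldcrest (18.830).

Goldcrest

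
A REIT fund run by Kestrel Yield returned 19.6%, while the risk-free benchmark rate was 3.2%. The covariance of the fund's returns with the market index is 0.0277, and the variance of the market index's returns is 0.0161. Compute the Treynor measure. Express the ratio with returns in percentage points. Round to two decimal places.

β = Cov / Var = 0.0277 / 0.0161 = 1.7205
Treynor = (Rp − Rf) / β = (19.6% − 3.2%) / 1.7205 = 16.40 / 1.7205 = 9.5321

9.53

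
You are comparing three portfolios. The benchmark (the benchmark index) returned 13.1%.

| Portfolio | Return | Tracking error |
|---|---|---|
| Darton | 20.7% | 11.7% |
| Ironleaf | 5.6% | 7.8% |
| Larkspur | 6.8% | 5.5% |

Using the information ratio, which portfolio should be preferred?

Darton

Darton: IR = (20.7% − 13.1%) / 11.7% = 0.650
Ironleaf: IR = (5.6% − 13.1%) / 7.8% = -0.962
Larkspur: IR = (6.8% − 13.1%) / 5.5% = -1.145
Highest: Darton (0.650).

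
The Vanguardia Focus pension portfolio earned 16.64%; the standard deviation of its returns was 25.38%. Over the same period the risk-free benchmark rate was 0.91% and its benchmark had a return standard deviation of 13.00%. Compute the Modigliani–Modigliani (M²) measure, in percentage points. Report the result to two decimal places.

Sharpe = (Rp − Rf) / σp = (16.64% − 0.91%) / 25.38% = 0.6198
M² = Rf + Sharpe × σm = 0.91% + 0.6198 × 13.00% = 8.9674%

8.97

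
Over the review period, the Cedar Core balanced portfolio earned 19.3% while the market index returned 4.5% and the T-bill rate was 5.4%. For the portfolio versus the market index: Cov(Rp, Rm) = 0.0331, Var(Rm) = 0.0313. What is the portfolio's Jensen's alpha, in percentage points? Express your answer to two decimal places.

14.85

β = Cov / Var = 0.0331 / 0.0313 = 1.0575
E[R] = Rf + β(Rm − Rf) = 5.4% + 1.0575 × (4.5% − 5.4%) = 4.4483%
α = Rp − E[R] = 19.3% − 4.4483% = 14.8517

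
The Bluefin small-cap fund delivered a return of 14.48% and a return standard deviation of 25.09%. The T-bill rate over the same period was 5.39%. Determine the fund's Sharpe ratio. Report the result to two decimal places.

0.36

Sharpe = (Rp − Rf) / σp = (14.48% − 5.39%) / 25.09% = 9.09% / 25.09% = 0.3623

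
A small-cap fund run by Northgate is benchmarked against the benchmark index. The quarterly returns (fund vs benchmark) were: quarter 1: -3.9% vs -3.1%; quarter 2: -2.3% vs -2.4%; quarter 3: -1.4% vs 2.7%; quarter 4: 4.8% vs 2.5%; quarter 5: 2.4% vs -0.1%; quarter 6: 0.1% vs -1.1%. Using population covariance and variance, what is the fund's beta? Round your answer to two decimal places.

0.85

r̄p = -0.0500%,  r̄m = -0.2500%
Cov = Σ(rp − r̄p)(rm − r̄m) / 6 = 4.2342
Var(rm) = Σ(rm − r̄m)² / 6 = 4.9592
β = Cov / Var = 4.2342 / 4.9592 = 0.8538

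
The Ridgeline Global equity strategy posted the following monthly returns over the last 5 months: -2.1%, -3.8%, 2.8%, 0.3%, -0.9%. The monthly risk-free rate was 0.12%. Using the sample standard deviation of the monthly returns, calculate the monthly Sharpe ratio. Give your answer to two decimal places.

Mean return μ = -3.70 / 5 = -0.7400%
Σ(r − μ)² = 24.8520; sample σ = √(24.8520/4) = 2.4926%
Sharpe = (μ − rf) / σ = (-0.7400 − 0.12) / 2.4926 = -0.8600 / 2.4926 = -0.3450

-0.35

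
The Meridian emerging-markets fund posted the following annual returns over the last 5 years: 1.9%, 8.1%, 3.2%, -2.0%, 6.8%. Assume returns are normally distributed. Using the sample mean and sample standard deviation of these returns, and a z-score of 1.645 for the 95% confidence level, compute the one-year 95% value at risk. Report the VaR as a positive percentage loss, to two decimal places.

3.03

μ = (1.9 + 8.1 + 3.2 − 2 + 6.8) / 5 = 3.6000%
Σ(r − μ)² = 64.9000; sample σ = √(64.9000/4) = 4.0280%
VaR = −(μ − z·σ) = −(3.6000 − 1.645 × 4.0280) = −(-3.0261) = 3.0261%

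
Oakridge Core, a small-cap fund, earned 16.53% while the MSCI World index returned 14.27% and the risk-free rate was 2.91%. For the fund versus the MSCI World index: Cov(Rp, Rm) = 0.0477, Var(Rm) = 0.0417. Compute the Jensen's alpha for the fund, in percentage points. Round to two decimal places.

β = Cov / Var = 0.0477 / 0.0417 = 1.1439
E[R] = Rf + β(Rm − Rf) = 2.91% + 1.1439 × (14.27% − 2.91%) = 15.9047%
α = Rp − E[R] = 16.53% − 15.9047% = 0.6253

0.63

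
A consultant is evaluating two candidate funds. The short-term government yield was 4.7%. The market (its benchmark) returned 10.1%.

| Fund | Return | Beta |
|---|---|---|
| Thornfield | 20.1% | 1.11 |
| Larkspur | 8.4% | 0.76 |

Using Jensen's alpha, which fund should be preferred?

Thornfield: α = 20.1% − [4.7% + 1.11 × (10.1% − 4.7%)] = 9.406
Larkspur: α = 8.4% − [4.7% + 0.76 × (10.1% − 4.7%)] = -0.404
Highest: Thornfield (9.406).

Thornfield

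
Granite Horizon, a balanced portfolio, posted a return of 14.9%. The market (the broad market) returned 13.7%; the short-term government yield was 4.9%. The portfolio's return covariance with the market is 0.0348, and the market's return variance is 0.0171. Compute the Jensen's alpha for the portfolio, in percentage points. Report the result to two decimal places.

β = Cov / Var = 0.0348 / 0.0171 = 2.0351
E[R] = Rf + β(Rm − Rf) = 4.9% + 2.0351 × (13.7% − 4.9%) = 22.8089%
α = Rp − E[R] = 14.9% − 22.8089% = -7.9089

-7.91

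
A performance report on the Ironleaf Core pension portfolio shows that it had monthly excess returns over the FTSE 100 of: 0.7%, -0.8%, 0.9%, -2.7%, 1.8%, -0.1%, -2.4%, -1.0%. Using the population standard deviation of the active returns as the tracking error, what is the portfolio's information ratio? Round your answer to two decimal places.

-0.30

μ = (0.7 − 0.8 + 0.9 − 2.7 + 1.8 − 0.1 − 2.4 − 1) / 8 = -3.60 / 8 = -0.4500%
Σ(r − μ)² = (0.7 − (-0.4500))² + (-0.8 − (-0.4500))² + (0.9 − (-0.4500))² + … = 17.6200
σ = √[17.6200 / 8] = 1.4841%
IR = μ / tracking error = -0.4500 / 1.4841 = -0.3032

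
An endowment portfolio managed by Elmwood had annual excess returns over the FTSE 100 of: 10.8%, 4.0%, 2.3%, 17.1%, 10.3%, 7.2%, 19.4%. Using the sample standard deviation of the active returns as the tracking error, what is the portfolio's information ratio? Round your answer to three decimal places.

1.598

Mean return r̄ = 71.10 / 7 = 10.1571%
Σ(r − r̄)² = (10.8 − 10.1571)² + (4 − 10.1571)² + … = 242.4571
σ = √[242.4571 / 6] = 6.3568%
IR = r̄ / tracking error = 10.1571 / 6.3568 = 1.5978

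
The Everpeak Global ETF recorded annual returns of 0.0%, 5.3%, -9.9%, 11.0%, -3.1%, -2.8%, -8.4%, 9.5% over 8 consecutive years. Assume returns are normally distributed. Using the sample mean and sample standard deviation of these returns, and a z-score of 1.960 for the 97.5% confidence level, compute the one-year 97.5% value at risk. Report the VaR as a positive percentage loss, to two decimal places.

15.07

r̄ = (0 + 5.3 − 9.9 + 11 − 3.1 − 2.8 − 8.4 + 9.5) / 8 = 1.60 / 8 = 0.2000%
Sample std dev = √[425.0400 / 7] = 7.7923%
VaR = −(r̄ − z·σ) = −(0.2000 − 1.960 × 7.7923) = −(-15.0729) = 15.0729%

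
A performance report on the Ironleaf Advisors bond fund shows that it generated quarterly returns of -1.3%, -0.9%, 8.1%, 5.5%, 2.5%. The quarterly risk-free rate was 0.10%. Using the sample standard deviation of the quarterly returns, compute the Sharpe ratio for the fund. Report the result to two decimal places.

Mean return r̄ = 13.90 / 5 = 2.7800%
Sample std dev = √[65.9680 / 4] = 4.0610%
Sharpe = (r̄ − rf) / σ = (2.7800 − 0.1) / 4.0610 = 2.6800 / 4.0610 = 0.6599

0.66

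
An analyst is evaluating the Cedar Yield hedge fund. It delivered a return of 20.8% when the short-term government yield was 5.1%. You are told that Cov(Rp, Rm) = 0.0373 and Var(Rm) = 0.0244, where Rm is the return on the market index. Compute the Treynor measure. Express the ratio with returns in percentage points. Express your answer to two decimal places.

10.27

β = Cov / Var = 0.0373 / 0.0244 = 1.5287
Treynor = (Rp − Rf) / β = (20.8% − 5.1%) / 1.5287 = 15.70 / 1.5287 = 10.2702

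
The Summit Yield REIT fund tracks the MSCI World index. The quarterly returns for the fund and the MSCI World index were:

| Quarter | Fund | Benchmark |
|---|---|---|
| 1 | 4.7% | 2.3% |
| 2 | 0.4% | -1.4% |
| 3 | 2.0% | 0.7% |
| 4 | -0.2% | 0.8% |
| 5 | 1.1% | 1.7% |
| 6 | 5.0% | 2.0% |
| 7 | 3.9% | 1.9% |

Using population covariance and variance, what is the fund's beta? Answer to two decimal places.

1.18

r̄p = 2.4143%,  r̄m = 1.1429%
Cov = Σ(rp − r̄p)(rm − r̄m) / 7 = 1.6365
Var(rm) = Σ(rm − r̄m)² / 7 = 1.3910
β = Cov / Var = 1.6365 / 1.3910 = 1.1765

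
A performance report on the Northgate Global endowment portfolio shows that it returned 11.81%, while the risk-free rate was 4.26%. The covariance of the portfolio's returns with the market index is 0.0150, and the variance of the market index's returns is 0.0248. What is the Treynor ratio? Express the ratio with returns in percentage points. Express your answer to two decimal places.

β = Cov / Var = 0.0150 / 0.0248 = 0.6048
Treynor = (Rp − Rf) / β = (11.81% − 4.26%) / 0.6048 = 7.55 / 0.6048 = 12.4835

12.48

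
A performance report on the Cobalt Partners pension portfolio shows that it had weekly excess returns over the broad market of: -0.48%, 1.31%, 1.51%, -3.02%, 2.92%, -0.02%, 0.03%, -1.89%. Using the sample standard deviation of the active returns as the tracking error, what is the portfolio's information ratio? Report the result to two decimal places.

0.02

μ = (-0.48 + 1.31 + 1.51 − 3.02 + 2.92 − 0.02 + 0.03 − 1.89) / 8 = 0.360 / 8 = 0.0450%
Sample std dev = √[25.4306 / 7] = 1.9060%
IR = μ / tracking error = 0.0450 / 1.9060 = 0.0236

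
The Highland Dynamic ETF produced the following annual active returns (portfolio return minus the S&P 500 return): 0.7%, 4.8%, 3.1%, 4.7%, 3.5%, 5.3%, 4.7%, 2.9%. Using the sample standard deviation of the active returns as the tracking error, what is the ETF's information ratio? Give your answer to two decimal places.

2.47

r̄ = (0.7 + 4.8 + 3.1 + 4.7 + 3.5 + 5.3 + 4.7 + 2.9) / 8 = 29.70 / 8 = 3.7125%
Σ(r − r̄)² = (0.7 − 3.7125)² + (4.8 − 3.7125)² + … = 15.8088
σ = √[15.8088 / 7] = 1.5028%
IR = r̄ / tracking error = 3.7125 / 1.5028 = 2.4704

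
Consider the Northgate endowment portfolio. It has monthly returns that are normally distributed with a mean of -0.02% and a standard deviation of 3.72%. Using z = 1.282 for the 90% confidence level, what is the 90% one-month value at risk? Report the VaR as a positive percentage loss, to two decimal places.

VaR (as % loss) = −(μ − z·σ) = −(-0.02% − 1.282 × 3.72%) = −(-4.78904%) = 4.78904%

4.79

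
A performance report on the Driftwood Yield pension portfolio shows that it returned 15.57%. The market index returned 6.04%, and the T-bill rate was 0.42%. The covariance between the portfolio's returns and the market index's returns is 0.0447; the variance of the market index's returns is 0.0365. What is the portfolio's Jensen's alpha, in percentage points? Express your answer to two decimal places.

8.27

β = Cov / Var = 0.0447 / 0.0365 = 1.2247
E[R] = Rf + β(Rm − Rf) = 0.42% + 1.2247 × (6.04% − 0.42%) = 7.3028%
α = Rp − E[R] = 15.57% − 7.3028% = 8.2672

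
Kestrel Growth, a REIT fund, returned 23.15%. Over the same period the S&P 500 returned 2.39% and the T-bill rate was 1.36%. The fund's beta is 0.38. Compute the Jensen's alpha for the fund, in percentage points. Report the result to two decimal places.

CAPM expected return = Rf + β(Rm − Rf) = 1.36% + 0.38 × (2.39% − 1.36%) = 1.36 + 0.38 × 1.03 = 1.7514%
Jensen's α = Rp − E[R] = 23.15% − 1.7514% = 21.3986

21.40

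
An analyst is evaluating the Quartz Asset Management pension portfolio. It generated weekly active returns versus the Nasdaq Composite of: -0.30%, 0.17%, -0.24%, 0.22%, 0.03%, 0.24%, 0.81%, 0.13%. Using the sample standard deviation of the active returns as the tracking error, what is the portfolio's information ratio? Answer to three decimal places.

Mean return r̄ = 1.060 / 8 = 0.1325%
Sample σ = √[Σ(r − r̄)² / 7] = √[0.8160 / 7] = √0.1166 = 0.3415%
IR = r̄ / tracking error = 0.1325 / 0.3415 = 0.3880

0.388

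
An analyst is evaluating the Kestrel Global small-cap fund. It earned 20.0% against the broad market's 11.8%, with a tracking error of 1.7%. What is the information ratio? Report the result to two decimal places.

IR = (Rp − Rb) / TE = (20.0% − 11.8%) / 1.7% = 8.20% / 1.7% = 4.8235

4.82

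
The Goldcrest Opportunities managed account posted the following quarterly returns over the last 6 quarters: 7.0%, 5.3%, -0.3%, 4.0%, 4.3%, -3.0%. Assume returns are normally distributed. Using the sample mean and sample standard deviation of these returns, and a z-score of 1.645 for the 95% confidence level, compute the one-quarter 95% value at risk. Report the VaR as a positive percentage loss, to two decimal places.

3.31

r̄ = (7 + 5.3 − 0.3 + 4 + 4.3 − 3) / 6 = 2.8833%
Σ(r − r̄)² = 70.7883; sample σ = √(70.7883/5) = 3.7627%
VaR = −(r̄ − z·σ) = −(2.8833 − 1.645 × 3.7627) = −(-3.3063) = 3.3063%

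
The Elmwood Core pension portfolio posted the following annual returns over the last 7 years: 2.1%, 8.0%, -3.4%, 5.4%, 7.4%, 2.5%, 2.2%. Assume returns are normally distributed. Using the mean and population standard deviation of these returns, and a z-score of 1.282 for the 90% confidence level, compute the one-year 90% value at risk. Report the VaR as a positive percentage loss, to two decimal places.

Mean return r̄ = 24.20 / 7 = 3.4571%
Population σ = √[Σ(r − r̄)² / 7] = √[91.3171 / 7] = √13.0453 = 3.6118%
VaR = −(r̄ − z·σ) = −(3.4571 − 1.282 × 3.6118) = −(-1.1732) = 1.1732%

1.17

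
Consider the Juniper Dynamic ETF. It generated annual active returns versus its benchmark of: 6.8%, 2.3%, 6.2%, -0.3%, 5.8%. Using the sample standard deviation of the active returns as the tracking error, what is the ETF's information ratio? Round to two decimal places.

r̄ = (6.8 + 2.3 + 6.2 − 0.3 + 5.8) / 5 = 20.80 / 5 = 4.1600%
Sample std dev = √[37.1720 / 4] = 3.0484%
IR = r̄ / tracking error = 4.1600 / 3.0484 = 1.3647

1.36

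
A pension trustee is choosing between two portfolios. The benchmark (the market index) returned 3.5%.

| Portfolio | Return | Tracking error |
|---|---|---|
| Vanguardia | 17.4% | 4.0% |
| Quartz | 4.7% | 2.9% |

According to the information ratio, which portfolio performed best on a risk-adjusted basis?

Vanguardia: IR = (17.4% − 3.5%) / 4.0% = 3.475
Quartz: IR = (4.7% − 3.5%) / 2.9% = 0.414
Highest: Vanguardia (3.475).

Vanguardia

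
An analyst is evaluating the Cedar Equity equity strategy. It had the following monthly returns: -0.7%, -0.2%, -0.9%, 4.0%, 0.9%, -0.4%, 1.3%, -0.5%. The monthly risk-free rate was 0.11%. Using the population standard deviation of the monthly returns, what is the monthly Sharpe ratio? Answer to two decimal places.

μ = (-0.7 − 0.2 − 0.9 + 4 + 0.9 − 0.4 + 1.3 − 0.5) / 8 = 0.4375%
Σ(r − μ)² = (-0.7 − 0.4375)² + (-0.2 − 0.4375)² + … = 18.7188
population σ = √(18.7188 / 8) = √2.3399 = 1.5297%
Sharpe = (μ − rf) / σ = (0.4375 − 0.11) / 1.5297 = 0.3275 / 1.5297 = 0.2141

0.21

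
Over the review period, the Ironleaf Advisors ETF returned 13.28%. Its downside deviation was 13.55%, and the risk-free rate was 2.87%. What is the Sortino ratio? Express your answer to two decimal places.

0.77

Sortino = (Rp − Rf) / σd = (13.28% − 2.87%) / 13.55% = 10.41% / 13.55% = 0.7683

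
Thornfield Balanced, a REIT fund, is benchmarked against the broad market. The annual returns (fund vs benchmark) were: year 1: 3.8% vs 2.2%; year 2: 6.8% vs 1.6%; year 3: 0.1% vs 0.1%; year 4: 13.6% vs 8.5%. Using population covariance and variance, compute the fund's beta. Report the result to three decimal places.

r̄p = 6.0750%,  r̄m = 3.1000%
Cov = Σ(rp − r̄p)(rm − r̄m) / 4 = 14.8800
Var(rm) = Σ(rm − r̄m)² / 4 = 10.3050
β = Cov / Var = 14.8800 / 10.3050 = 1.4440

1.444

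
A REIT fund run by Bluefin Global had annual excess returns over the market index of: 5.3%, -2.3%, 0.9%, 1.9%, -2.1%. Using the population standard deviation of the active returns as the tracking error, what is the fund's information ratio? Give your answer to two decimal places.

0.26

μ = (5.3 − 2.3 + 0.9 + 1.9 − 2.1) / 5 = 0.7400%
Σ(r − μ)² = 39.4720; population σ = √(39.4720/5) = 2.8097%
IR = μ / tracking error = 0.7400 / 2.8097 = 0.2634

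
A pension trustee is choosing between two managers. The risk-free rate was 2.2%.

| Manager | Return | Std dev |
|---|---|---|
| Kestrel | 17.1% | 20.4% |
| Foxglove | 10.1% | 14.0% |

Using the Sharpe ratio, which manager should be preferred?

Kestrel

Kestrel: Sharpe ratio = (17.1% − 2.2%) / 20.4% = 0.730
Foxglove: Sharpe ratio = (10.1% − 2.2%) / 14.0% = 0.564
Highest: Kestrel (0.730).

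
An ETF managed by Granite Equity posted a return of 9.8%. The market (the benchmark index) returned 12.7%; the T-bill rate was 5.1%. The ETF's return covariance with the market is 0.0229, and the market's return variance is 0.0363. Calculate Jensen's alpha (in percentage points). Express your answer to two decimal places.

β = Cov / Var = 0.0229 / 0.0363 = 0.6309
E[R] = Rf + β(Rm − Rf) = 5.1% + 0.6309 × (12.7% − 5.1%) = 9.8948%
α = Rp − E[R] = 9.8% − 9.8948% = -0.0948

-0.09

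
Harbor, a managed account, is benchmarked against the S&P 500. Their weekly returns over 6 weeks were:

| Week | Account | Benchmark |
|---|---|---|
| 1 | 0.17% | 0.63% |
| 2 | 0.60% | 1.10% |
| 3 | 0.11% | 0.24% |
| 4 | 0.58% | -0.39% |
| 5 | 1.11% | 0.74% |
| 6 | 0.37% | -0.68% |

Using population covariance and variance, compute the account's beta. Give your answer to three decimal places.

0.140

r̄p = 0.4900%,  r̄m = 0.2733%
Cov = Σ(rp − r̄p)(rm − r̄m) / 6 = 0.0556
Var(rm) = Σ(rm − r̄m)² / 6 = 0.3964
β = Cov / Var = 0.0556 / 0.3964 = 0.1403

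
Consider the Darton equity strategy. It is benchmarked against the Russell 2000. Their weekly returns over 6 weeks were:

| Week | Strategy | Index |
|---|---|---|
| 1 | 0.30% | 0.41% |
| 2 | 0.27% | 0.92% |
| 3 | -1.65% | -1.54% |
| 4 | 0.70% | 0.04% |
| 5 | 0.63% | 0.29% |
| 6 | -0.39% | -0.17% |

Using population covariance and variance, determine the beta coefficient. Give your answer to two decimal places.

0.91

r̄p = -0.0233%,  r̄m = -0.0083%
Cov = Σ(rp − r̄p)(rm − r̄m) / 6 = 0.5314
Var(rm) = Σ(rm − r̄m)² / 6 = 0.5834
β = Cov / Var = 0.5314 / 0.5834 = 0.9109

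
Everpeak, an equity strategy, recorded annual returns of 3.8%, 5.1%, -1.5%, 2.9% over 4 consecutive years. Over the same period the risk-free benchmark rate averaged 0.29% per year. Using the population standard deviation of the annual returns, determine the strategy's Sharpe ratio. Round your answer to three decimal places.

0.922

r̄ = (3.8 + 5.1 − 1.5 + 2.9) / 4 = 10.30 / 4 = 2.5750%
Σ(r − r̄)² = (3.8 − 2.5750)² + (5.1 − 2.5750)² + (-1.5 − 2.5750)² + … = 24.5875
population σ = √(24.5875 / 4) = √6.1469 = 2.4793%
Sharpe = (r̄ − rf) / σ = (2.5750 − 0.29) / 2.4793 = 2.2850 / 2.4793 = 0.9216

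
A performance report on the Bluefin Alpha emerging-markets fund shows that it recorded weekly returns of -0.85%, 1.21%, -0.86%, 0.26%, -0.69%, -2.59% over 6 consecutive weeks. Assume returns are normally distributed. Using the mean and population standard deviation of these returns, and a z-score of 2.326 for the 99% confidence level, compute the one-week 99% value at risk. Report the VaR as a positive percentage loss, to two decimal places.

3.29

μ = (-0.85 + 1.21 − 0.86 + 0.26 − 0.69 − 2.59) / 6 = -0.5867%
Σ(r − μ)² = (-0.85 − (-0.5867))² + (1.21 − (-0.5867))² + (-0.86 − (-0.5867))² + … = 8.1129
σ = √[8.1129 / 6] = 1.1628%
VaR = −(μ − z·σ) = −(-0.5867 − 2.326 × 1.1628) = −(-3.2914) = 3.2914%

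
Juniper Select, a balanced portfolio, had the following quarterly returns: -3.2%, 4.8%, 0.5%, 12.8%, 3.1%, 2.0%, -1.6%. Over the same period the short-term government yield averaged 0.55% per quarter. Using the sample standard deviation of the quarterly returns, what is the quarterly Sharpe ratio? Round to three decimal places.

Mean return r̄ = 18.40 / 7 = 2.6286%
Σ(r − r̄)² = (-3.2 − 2.6286)² + (4.8 − 2.6286)² + (0.5 − 2.6286)² + … = 165.1743
sample σ = √(165.1743 / 6) = √27.5291 = 5.2468%
Sharpe = (r̄ − rf) / σ = (2.6286 − 0.55) / 5.2468 = 2.0786 / 5.2468 = 0.3962

0.396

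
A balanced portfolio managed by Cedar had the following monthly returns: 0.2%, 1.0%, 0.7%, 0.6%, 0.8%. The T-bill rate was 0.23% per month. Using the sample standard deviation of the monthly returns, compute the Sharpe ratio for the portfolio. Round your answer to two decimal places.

1.45

r̄ = (0.2 + 1 + 0.7 + 0.6 + 0.8) / 5 = 3.30 / 5 = 0.6600%
Σ(r − r̄)² = (0.2 − 0.6600)² + (1 − 0.6600)² + … = 0.3520
sample σ = √(0.3520 / 4) = √0.0880 = 0.2966%
Sharpe = (r̄ − rf) / σ = (0.6600 − 0.23) / 0.2966 = 0.4300 / 0.2966 = 1.4498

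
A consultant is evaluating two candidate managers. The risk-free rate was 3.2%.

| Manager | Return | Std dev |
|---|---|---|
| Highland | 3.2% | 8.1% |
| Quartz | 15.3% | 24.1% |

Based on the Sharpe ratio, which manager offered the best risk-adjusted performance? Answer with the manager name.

Quartz

Highland: Sharpe ratio = (3.2% − 3.2%) / 8.1% = 0.000
Quartz: Sharpe ratio = (15.3% − 3.2%) / 24.1% = 0.502
Highest: Quartz (0.502).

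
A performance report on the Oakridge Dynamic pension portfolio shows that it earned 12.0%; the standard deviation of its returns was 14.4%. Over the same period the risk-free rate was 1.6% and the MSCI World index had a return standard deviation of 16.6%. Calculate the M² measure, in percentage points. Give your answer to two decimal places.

13.59

Sharpe = (Rp − Rf) / σp = (12.0% − 1.6%) / 14.4% = 0.7222
M² = Rf + Sharpe × σm = 1.6% + 0.7222 × 16.6% = 13.5885%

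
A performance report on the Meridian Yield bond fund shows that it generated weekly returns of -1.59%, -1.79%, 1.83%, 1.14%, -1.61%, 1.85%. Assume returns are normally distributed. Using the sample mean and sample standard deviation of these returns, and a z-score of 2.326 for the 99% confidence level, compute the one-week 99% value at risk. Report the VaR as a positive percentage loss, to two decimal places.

4.24

Mean return r̄ = -0.170 / 6 = -0.0283%
Sample σ = √[Σ(r − r̄)² / 5] = √[16.3905 / 5] = √3.2781 = 1.8106%
VaR = −(r̄ − z·σ) = −(-0.0283 − 2.326 × 1.8106) = −(-4.2398) = 4.2398%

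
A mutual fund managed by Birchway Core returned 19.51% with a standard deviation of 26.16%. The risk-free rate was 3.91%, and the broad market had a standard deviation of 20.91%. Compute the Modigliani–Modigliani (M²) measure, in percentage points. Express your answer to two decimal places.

16.38

Sharpe = (Rp − Rf) / σp = (19.51% − 3.91%) / 26.16% = 0.5963
M² = Rf + Sharpe × σm = 3.91% + 0.5963 × 20.91% = 16.3786%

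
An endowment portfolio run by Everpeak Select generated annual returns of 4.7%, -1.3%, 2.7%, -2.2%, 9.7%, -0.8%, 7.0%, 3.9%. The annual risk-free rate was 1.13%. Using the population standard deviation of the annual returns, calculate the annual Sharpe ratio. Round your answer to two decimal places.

r̄ = (4.7 − 1.3 + 2.7 − 2.2 + 9.7 − 0.8 + 7 + 3.9) / 8 = 2.9625%
Σ(r − r̄)² = 124.6388; population σ = √(124.6388/8) = 3.9471%
Sharpe = (r̄ − rf) / σ = (2.9625 − 1.13) / 3.9471 = 1.8325 / 3.9471 = 0.4643

0.46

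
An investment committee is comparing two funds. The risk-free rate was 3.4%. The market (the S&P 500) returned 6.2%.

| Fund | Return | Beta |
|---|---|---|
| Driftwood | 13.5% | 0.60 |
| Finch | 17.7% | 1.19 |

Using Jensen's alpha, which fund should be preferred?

Driftwood: α = 13.5% − [3.4% + 0.60 × (6.2% − 3.4%)] = 8.420
Finch: α = 17.7% − [3.4% + 1.19 × (6.2% − 3.4%)] = 10.968
Highest: Finch (10.968).

Finch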